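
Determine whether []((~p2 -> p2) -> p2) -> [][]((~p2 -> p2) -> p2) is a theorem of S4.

Valid

Tableau for the negation ~([]((~p2 -> p2) -> p2) -> [][]((~p2 -> p2) -> p2)):
1. ~([]((~p2 -> p2) -> p2) -> [][]((~p2 -> p2) -> p2)), 0
2. []((~p2 -> p2) -> p2), 0   [~->-rule on 1]
3. ~[][]((~p2 -> p2) -> p2), 0   [~->-rule on 1]
4. (~p2 -> p2) -> p2, 0   [[]-rule on 2 via 0R0]
5. ~(~p2 -> p2), 0   [->-rule on 4 (branches; this branch)]
6. ~p2, 0   [~->-rule on 5]
7. ~[]((~p2 -> p2) -> p2), 1   [~[]-rule on 3: fresh world 1, 0R1]
8. (~p2 -> p2) -> p2, 1   [[]-rule on 2 via 0R1]
9. ~(~p2 -> p2), 1   [->-rule on 8 (branches; this branch)]
10. ~p2, 1   [~->-rule on 9]
11. ~((~p2 -> p2) -> p2), 2   [~[]-rule on 7: fresh world 2, 1R2]
12. ~p2 -> p2, 2   [~->-rule on 11]
13. ~p2, 2   [~->-rule on 11]
14. (~p2 -> p2) -> p2, 2   [[]-rule on 2 via 0R2]
15. p2, 2   [->-rule on 12 (branches; this branch)]
Accessibility: 0R0, 0R1, 0R2, 1R1, 1R2, 2R2
Branch closes: p2 and ~p2 both at 2.
Every branch of the negation's tableau closes; the branch above is one of them.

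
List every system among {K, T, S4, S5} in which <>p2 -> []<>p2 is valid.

S5

S4-tableau for the negation ~(<>p2 -> []<>p2):
1. ~(<>p2 -> []<>p2), 0
2. <>p2, 0
3. ~[]<>p2, 0
4. p2, 1
5. ~<>p2, 2
6. ~p2, 2
Accessibility: 0R0, 0R1, 0R2, 1R1, 2R2
Complete open branch: countermodel on an S4-frame, so not valid in S4, nor in K, T (the same frame is also a K-frame and a T-frame).
S5-tableau for the negation ~(<>p2 -> []<>p2):
1. ~(<>p2 -> []<>p2), 0
2. <>p2, 0
3. ~[]<>p2, 0
4. p2, 1
5. ~<>p2, 2
6. ~p2, 0
7. ~p2, 1
Accessibility: 0R0, 0R1, 0R2, 1R0, 1R1, 1R2, 2R0, 2R1, 2R2
Branch closes: p2 and ~p2 both at 1.
Every branch closes (one shown): valid in S5.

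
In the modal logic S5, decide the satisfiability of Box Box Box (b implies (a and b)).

1. Box Box Box (b implies (a and b)), w0
2. Box Box (b implies (a and b)), w0
3. Box (b implies (a and b)), w0
4. b implies (a and b), w0
5. a and b, w0
6. a, w0
7. b, w0
Accessibility: w0Rw0

Satisfiable (open branch found)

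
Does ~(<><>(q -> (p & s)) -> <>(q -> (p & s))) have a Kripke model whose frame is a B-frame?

1. ~(<><>(q -> (p & s)) -> <>(q -> (p & s))), u
2. <><>(q -> (p & s)), u
3. ~<>(q -> (p & s)), u
4. ~(q -> (p & s)), u
5. q, u
6. ~(p & s), u
7. ~s, u
8. <>(q -> (p & s)), v
9. ~(q -> (p & s)), v
10. q, v
11. ~(p & s), v
12. ~s, v
13. q -> (p & s), w
14. p & s, w
15. p, w
16. s, w
Accessibility: uRu, uRv, vRu, vRv, vRw, wRv, wRw

Satisfiable (open branch found)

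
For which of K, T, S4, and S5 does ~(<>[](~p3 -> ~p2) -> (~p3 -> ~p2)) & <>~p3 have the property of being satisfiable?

K, T, S4

S4-tableau for the formula:
1. ~(<>[](~p3 -> ~p2) -> (~p3 -> ~p2)) & <>~p3, w0
2. ~(<>[](~p3 -> ~p2) -> (~p3 -> ~p2)), w0   [&-rule on 1]
3. <>~p3, w0   [&-rule on 1]
4. <>[](~p3 -> ~p2), w0   [~->-rule on 2]
5. ~(~p3 -> ~p2), w0   [~->-rule on 2]
6. ~p3, w0   [~->-rule on 5]
7. p2, w0   [~->-rule on 5]
8. ~p3, w1   [<>-rule on 3: fresh world w1, w0Rw1]
9. [](~p3 -> ~p2), w2   [<>-rule on 4: fresh world w2, w0Rw2]
10. ~p3 -> ~p2, w2   [[]-rule on 9 via w2Rw2]
11. ~p2, w2   [->-rule on 10 (branches; this branch)]
Accessibility: w0Rw0, w0Rw1, w0Rw2, w1Rw1, w2Rw2
Complete open branch: satisfiable in S4, hence also in K, T (this S4-model is also a K-model and a T-model).
S5-tableau for the formula:
1. ~(<>[](~p3 -> ~p2) -> (~p3 -> ~p2)) & <>~p3, w0
2. ~(<>[](~p3 -> ~p2) -> (~p3 -> ~p2)), w0   [&-rule on 1]
3. <>~p3, w0   [&-rule on 1]
4. <>[](~p3 -> ~p2), w0   [~->-rule on 2]
5. ~(~p3 -> ~p2), w0   [~->-rule on 2]
6. ~p3, w0   [~->-rule on 5]
7. p2, w0   [~->-rule on 5]
8. ~p3, w1   [<>-rule on 3: fresh world w1, w0Rw1]
9. [](~p3 -> ~p2), w2   [<>-rule on 4: fresh world w2, w0Rw2]
10. ~p3 -> ~p2, w0   [[]-rule on 9 via w2Rw0]
11. ~p3 -> ~p2, w1   [[]-rule on 9 via w2Rw1]
12. ~p3 -> ~p2, w2   [[]-rule on 9 via w2Rw2]
13. ~p2, w0   [->-rule on 10 (branches; this branch)]
Accessibility: w0Rw0, w0Rw1, w0Rw2, w1Rw0, w1Rw1, w1Rw2, w2Rw0, w2Rw1, w2Rw2
Branch closes: p2 and ~p2 both at w0.
Every branch closes (one shown): unsatisfiable in S5.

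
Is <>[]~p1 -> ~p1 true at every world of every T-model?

Tableau for the negation ~(<>[]~p1 -> ~p1):
1. ~(<>[]~p1 -> ~p1), w0
2. <>[]~p1, w0
3. p1, w0
4. []~p1, w1
5. ~p1, w1
Accessibility: w0Rw0, w0Rw1, w1Rw1
The negation has an open branch (countermodel exists).

No, not valid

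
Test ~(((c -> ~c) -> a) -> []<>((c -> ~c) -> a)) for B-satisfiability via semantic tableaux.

No, unsatisfiable

1. ~(((c -> ~c) -> a) -> []<>((c -> ~c) -> a)), w0
2. (c -> ~c) -> a, w0
3. ~[]<>((c -> ~c) -> a), w0
4. ~(c -> ~c), w0
5. c, w0
6. ~<>((c -> ~c) -> a), w1
7. ~((c -> ~c) -> a), w0
8. c -> ~c, w0
9. ~a, w0
10. ~((c -> ~c) -> a), w1
11. c -> ~c, w1
12. ~a, w1
13. ~c, w0
Accessibility: w0Rw0, w0Rw1, w1Rw0, w1Rw1
Branch closes: c and ~c both at w0.
Every branch closes; the branch above is one of them.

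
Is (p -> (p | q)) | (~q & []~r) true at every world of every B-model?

Yes, valid

Tableau for the negation ~((p -> (p | q)) | (~q & []~r)):
1. ~((p -> (p | q)) | (~q & []~r)), w0
2. ~(p -> (p | q)), w0   [~|-rule on 1]
3. ~(~q & []~r), w0   [~|-rule on 1]
4. p, w0   [~->-rule on 2]
5. ~(p | q), w0   [~->-rule on 2]
6. ~p, w0   [~|-rule on 5]
7. ~q, w0   [~|-rule on 5]
Accessibility: w0Rw0
Branch closes: p and ~p both at w0.
Every branch of the negation's tableau closes; the branch above is one of them.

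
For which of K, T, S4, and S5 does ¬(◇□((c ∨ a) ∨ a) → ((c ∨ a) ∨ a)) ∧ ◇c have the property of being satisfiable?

S4-tableau for the formula:
1. ¬(◇□((c ∨ a) ∨ a) → ((c ∨ a) ∨ a)) ∧ ◇c, u
2. ¬(◇□((c ∨ a) ∨ a) → ((c ∨ a) ∨ a)), u
3. ◇c, u
4. ◇□((c ∨ a) ∨ a), u
5. ¬((c ∨ a) ∨ a), u
6. ¬(c ∨ a), u
7. ¬a, u
8. ¬c, u
9. c, v
10. □((c ∨ a) ∨ a), w
11. (c ∨ a) ∨ a, w
12. a, w
Accessibility: uRu, uRv, uRw, vRv, wRw
Complete open branch: satisfiable in S4, hence also in K, T (this S4-model is also a K-model and a T-model).
S5-tableau for the formula:
1. ¬(◇□((c ∨ a) ∨ a) → ((c ∨ a) ∨ a)) ∧ ◇c, u
2. ¬(◇□((c ∨ a) ∨ a) → ((c ∨ a) ∨ a)), u
3. ◇c, u
4. ◇□((c ∨ a) ∨ a), u
5. ¬((c ∨ a) ∨ a), u
6. ¬(c ∨ a), u
7. ¬a, u
8. ¬c, u
9. c, v
10. □((c ∨ a) ∨ a), w
11. (c ∨ a) ∨ a, u
12. (c ∨ a) ∨ a, v
13. (c ∨ a) ∨ a, w
14. c ∨ a, u
15. a, v
16. a, w
17. a, u
Accessibility: uRu, uRv, uRw, vRu, vRv, vRw, wRu, wRv, wRw
Branch closes: a and ¬a both at u.
Every branch closes (one shown): unsatisfiable in S5.

K, T, S4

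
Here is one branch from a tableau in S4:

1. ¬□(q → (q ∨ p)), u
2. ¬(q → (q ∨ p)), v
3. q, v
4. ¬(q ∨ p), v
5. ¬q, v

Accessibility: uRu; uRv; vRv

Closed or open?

Both q and ¬q appear at v.

Yes, closed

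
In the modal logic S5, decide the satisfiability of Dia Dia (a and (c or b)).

1. Dia Dia (a and (c or b)), w0
2. Dia (a and (c or b)), w1
3. a and (c or b), w2
4. a, w2
5. c or b, w2
6. b, w2
Accessibility: w0Rw0, w0Rw1, w0Rw2, w1Rw0, w1Rw1, w1Rw2, w2Rw0, w2Rw1, w2Rw2

Satisfiable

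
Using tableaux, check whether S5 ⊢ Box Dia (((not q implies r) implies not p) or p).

Yes, valid

Tableau for the negation not Box Dia (((not q implies r) implies not p) or p):
1. not Box Dia (((not q implies r) implies not p) or p), w0
2. not Dia (((not q implies r) implies not p) or p), w1
3. not (((not q implies r) implies not p) or p), w0
4. not ((not q implies r) implies not p), w0
5. not p, w0
6. not q implies r, w0
7. p, w0
Accessibility: w0Rw0, w0Rw1, w1Rw0, w1Rw1
Branch closes: p and not p both at w0.
All branches of the negation close; one closing branch shown above.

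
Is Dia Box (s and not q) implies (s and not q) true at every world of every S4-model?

No, not valid

Tableau for the negation not (Dia Box (s and not q) implies (s and not q)):
1. not (Dia Box (s and not q) implies (s and not q)), u
2. Dia Box (s and not q), u
3. not (s and not q), u
4. q, u
5. Box (s and not q), v
6. s and not q, v
7. s, v
8. not q, v
Accessibility: uRu, uRv, vRv
The negation has an open branch (countermodel exists).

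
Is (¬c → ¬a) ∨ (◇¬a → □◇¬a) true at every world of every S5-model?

Yes, valid

Tableau for the negation ¬((¬c → ¬a) ∨ (◇¬a → □◇¬a)):
1. ¬((¬c → ¬a) ∨ (◇¬a → □◇¬a)), 0
2. ¬(¬c → ¬a), 0   [¬∨-rule on 1]
3. ¬(◇¬a → □◇¬a), 0   [¬∨-rule on 1]
4. ¬c, 0   [¬→-rule on 2]
5. a, 0   [¬→-rule on 2]
6. ◇¬a, 0   [¬→-rule on 3]
7. ¬□◇¬a, 0   [¬→-rule on 3]
8. ¬a, 1   [◇-rule on 6: fresh world 1, 0R1]
9. ¬◇¬a, 2   [¬□-rule on 7: fresh world 2, 0R2]
10. a, 1   [¬◇-rule on 9 via 2R1]
Accessibility: 0R0, 0R1, 0R2, 1R0, 1R1, 1R2, 2R0, 2R1, 2R2
Branch closes: a and ¬a both at 1.
All branches of the negation close; one closing branch shown above.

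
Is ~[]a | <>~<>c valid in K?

Tableau for the negation ~(~[]a | <>~<>c):
1. ~(~[]a | <>~<>c), w0
2. []a, w0
3. ~<>~<>c, w0
The negation has an open branch (countermodel exists).

Invalid (countermodel exists)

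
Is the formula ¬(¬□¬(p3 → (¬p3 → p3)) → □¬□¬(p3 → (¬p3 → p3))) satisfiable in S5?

1. ¬(¬□¬(p3 → (¬p3 → p3)) → □¬□¬(p3 → (¬p3 → p3))), u
2. ¬□¬(p3 → (¬p3 → p3)), u   [¬→-rule on 1]
3. ¬□¬□¬(p3 → (¬p3 → p3)), u   [¬→-rule on 1]
4. p3 → (¬p3 → p3), v   [¬□-rule on 2: fresh world v, uRv]
5. ¬p3 → p3, v   [→-rule on 4 (branches; this branch)]
6. p3, v   [→-rule on 5 (branches; this branch)]
7. □¬(p3 → (¬p3 → p3)), w   [¬□-rule on 3: fresh world w, uRw]
8. ¬(p3 → (¬p3 → p3)), u   [□-rule on 7 via wRu]
9. p3, u   [¬→-rule on 8]
10. ¬(¬p3 → p3), u   [¬→-rule on 8]
11. ¬p3, u   [¬→-rule on 10]
Accessibility: uRu, uRv, uRw, vRu, vRv, vRw, wRu, wRv, wRw
Branch closes: p3 and ¬p3 both at u.
All branches of the tableau close; one closing branch shown above.

Unsatisfiable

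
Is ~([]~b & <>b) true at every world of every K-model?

Valid in K

Tableau for the negation []~b & <>b:
1. []~b & <>b, w0
2. []~b, w0
3. <>b, w0
4. b, w1
5. ~b, w1
Accessibility: w0Rw1
Branch closes: b and ~b both at w1.
Every branch of the negation's tableau closes; the branch above is one of them.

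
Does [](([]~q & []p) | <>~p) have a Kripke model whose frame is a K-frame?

1. [](([]~q & []p) | <>~p), 0

Yes, satisfiable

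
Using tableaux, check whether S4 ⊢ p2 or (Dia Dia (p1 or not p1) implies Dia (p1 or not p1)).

Tableau for the negation not (p2 or (Dia Dia (p1 or not p1) implies Dia (p1 or not p1))):
1. not (p2 or (Dia Dia (p1 or not p1) implies Dia (p1 or not p1))), u
2. not p2, u
3. not (Dia Dia (p1 or not p1) implies Dia (p1 or not p1)), u
4. Dia Dia (p1 or not p1), u
5. not Dia (p1 or not p1), u
6. not (p1 or not p1), u
7. not p1, u
8. p1, u
Accessibility: uRu
Branch closes: p1 and not p1 both at u.
All branches of the negation close; one closing branch shown above.

Valid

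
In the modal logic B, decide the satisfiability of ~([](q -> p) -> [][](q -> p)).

Satisfiable (open branch found)

1. ~([](q -> p) -> [][](q -> p)), u
2. [](q -> p), u
3. ~[][](q -> p), u
4. q -> p, u
5. p, u
6. ~[](q -> p), v
7. q -> p, v
8. p, v
9. ~(q -> p), w
10. q, w
11. ~p, w
Accessibility: uRu, uRv, vRu, vRv, vRw, wRv, wRw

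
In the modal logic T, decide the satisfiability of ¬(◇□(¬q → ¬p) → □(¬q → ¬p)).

1. ¬(◇□(¬q → ¬p) → □(¬q → ¬p)), u
2. ◇□(¬q → ¬p), u
3. ¬□(¬q → ¬p), u
4. □(¬q → ¬p), v
5. ¬q → ¬p, v
6. ¬p, v
7. ¬(¬q → ¬p), w
8. ¬q, w
9. p, w
Accessibility: uRu, uRv, uRw, vRv, wRw

Yes, satisfiable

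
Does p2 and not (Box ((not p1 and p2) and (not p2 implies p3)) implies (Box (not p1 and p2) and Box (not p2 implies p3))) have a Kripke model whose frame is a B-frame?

1. p2 and not (Box ((not p1 and p2) and (not p2 implies p3)) implies (Box (not p1 and p2) and Box (not p2 implies p3))), 0
2. p2, 0
3. not (Box ((not p1 and p2) and (not p2 implies p3)) implies (Box (not p1 and p2) and Box (not p2 implies p3))), 0
4. Box ((not p1 and p2) and (not p2 implies p3)), 0
5. not (Box (not p1 and p2) and Box (not p2 implies p3)), 0
6. (not p1 and p2) and (not p2 implies p3), 0
7. not p1 and p2, 0
8. not p2 implies p3, 0
9. not p1, 0
10. not Box (not p2 implies p3), 0
11. p3, 0
12. not (not p2 implies p3), 1
13. not p2, 1
14. not p3, 1
15. (not p1 and p2) and (not p2 implies p3), 1
16. not p1 and p2, 1
17. not p2 implies p3, 1
18. not p1, 1
19. p2, 1
Accessibility: 0R0, 0R1, 1R0, 1R1
Branch closes: p2 and not p2 both at 1.
(One branch shown.) All branches close.

Unsatisfiable (every branch closes)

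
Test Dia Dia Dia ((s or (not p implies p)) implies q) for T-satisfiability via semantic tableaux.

Satisfiable (open branch found)

1. Dia Dia Dia ((s or (not p implies p)) implies q), u
2. Dia Dia ((s or (not p implies p)) implies q), v   [Dia-rule on 1: fresh world v, uRv]
3. Dia ((s or (not p implies p)) implies q), w   [Dia-rule on 2: fresh world w, vRw]
4. (s or (not p implies p)) implies q, x   [Dia-rule on 3: fresh world x, wRx]
5. q, x   [implies-rule on 4 (branches; this branch)]
Accessibility: uRu, uRv, vRv, vRw, wRw, wRx, xRx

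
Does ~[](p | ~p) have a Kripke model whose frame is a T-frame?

1. ~[](p | ~p), w0
2. ~(p | ~p), w1   [~[]-rule on 1: fresh world w1, w0Rw1]
3. ~p, w1   [~|-rule on 2]
4. p, w1   [~|-rule on 2]
Accessibility: w0Rw0, w0Rw1, w1Rw1
Branch closes: p and ~p both at w1.
All branches of the tableau close; one closing branch shown above.

Unsatisfiable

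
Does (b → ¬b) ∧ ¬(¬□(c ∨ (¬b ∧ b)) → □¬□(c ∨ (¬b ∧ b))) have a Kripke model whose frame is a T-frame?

Satisfiable

1. (b → ¬b) ∧ ¬(¬□(c ∨ (¬b ∧ b)) → □¬□(c ∨ (¬b ∧ b))), w0
2. b → ¬b, w0
3. ¬(¬□(c ∨ (¬b ∧ b)) → □¬□(c ∨ (¬b ∧ b))), w0
4. ¬□(c ∨ (¬b ∧ b)), w0
5. ¬□¬□(c ∨ (¬b ∧ b)), w0
6. ¬b, w0
7. ¬(c ∨ (¬b ∧ b)), w1
8. ¬c, w1
9. ¬(¬b ∧ b), w1
10. ¬b, w1
11. □(c ∨ (¬b ∧ b)), w2
12. c ∨ (¬b ∧ b), w2
13. c, w2
Accessibility: w0Rw0, w0Rw1, w0Rw2, w1Rw1, w2Rw2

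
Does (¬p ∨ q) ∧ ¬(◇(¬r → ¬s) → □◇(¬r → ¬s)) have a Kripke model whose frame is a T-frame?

Satisfiable (open branch found)

1. (¬p ∨ q) ∧ ¬(◇(¬r → ¬s) → □◇(¬r → ¬s)), w0
2. ¬p ∨ q, w0
3. ¬(◇(¬r → ¬s) → □◇(¬r → ¬s)), w0
4. ◇(¬r → ¬s), w0
5. ¬□◇(¬r → ¬s), w0
6. q, w0
7. ¬r → ¬s, w1
8. ¬s, w1
9. ¬◇(¬r → ¬s), w2
10. ¬(¬r → ¬s), w2
11. ¬r, w2
12. s, w2
Accessibility: w0Rw0, w0Rw1, w0Rw2, w1Rw1, w2Rw2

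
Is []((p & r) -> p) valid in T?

Yes, valid

Tableau for the negation ~[]((p & r) -> p):
1. ~[]((p & r) -> p), 0
2. ~((p & r) -> p), 1   [~[]-rule on 1: fresh world 1, 0R1]
3. p & r, 1   [~->-rule on 2]
4. ~p, 1   [~->-rule on 2]
5. p, 1   [&-rule on 3]
6. r, 1   [&-rule on 3]
Accessibility: 0R0, 0R1, 1R1
Branch closes: p and ~p both at 1.
Every branch of the negation's tableau closes; the branch above is one of them.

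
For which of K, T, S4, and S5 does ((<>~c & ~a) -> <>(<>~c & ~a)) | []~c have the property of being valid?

K-tableau for the negation ~(((<>~c & ~a) -> <>(<>~c & ~a)) | []~c):
1. ~(((<>~c & ~a) -> <>(<>~c & ~a)) | []~c), u
2. ~((<>~c & ~a) -> <>(<>~c & ~a)), u   [~|-rule on 1]
3. ~[]~c, u   [~|-rule on 1]
4. <>~c & ~a, u   [~->-rule on 2]
5. ~<>(<>~c & ~a), u   [~->-rule on 2]
6. <>~c, u   [&-rule on 4]
7. ~a, u   [&-rule on 4]
8. c, v   [~[]-rule on 3: fresh world v, uRv]
9. ~(<>~c & ~a), v   [~<>-rule on 5 via uRv]
10. a, v   [~&-rule on 9 (branches; this branch)]
11. ~c, w   [<>-rule on 6: fresh world w, uRw]
12. ~(<>~c & ~a), w   [~<>-rule on 5 via uRw]
13. a, w   [~&-rule on 12 (branches; this branch)]
Accessibility: uRv, uRw
Complete open branch: countermodel on a K-frame, so not valid in K.
T-tableau for the negation ~(((<>~c & ~a) -> <>(<>~c & ~a)) | []~c):
1. ~(((<>~c & ~a) -> <>(<>~c & ~a)) | []~c), u
2. ~((<>~c & ~a) -> <>(<>~c & ~a)), u   [~|-rule on 1]
3. ~[]~c, u   [~|-rule on 1]
4. <>~c & ~a, u   [~->-rule on 2]
5. ~<>(<>~c & ~a), u   [~->-rule on 2]
6. <>~c, u   [&-rule on 4]
7. ~a, u   [&-rule on 4]
8. ~(<>~c & ~a), u   [~<>-rule on 5 via uRu]
9. ~<>~c, u   [~&-rule on 8 (branches; this branch)]
10. c, u   [~<>-rule on 9 via uRu]
11. c, v   [~[]-rule on 3: fresh world v, uRv]
12. ~(<>~c & ~a), v   [~<>-rule on 5 via uRv]
13. a, v   [~&-rule on 12 (branches; this branch)]
14. ~c, w   [<>-rule on 6: fresh world w, uRw]
15. ~(<>~c & ~a), w   [~<>-rule on 5 via uRw]
16. c, w   [~<>-rule on 9 via uRw]
Accessibility: uRu, uRv, uRw, vRv, wRw
Branch closes: c and ~c both at w.
Every branch closes (one shown): valid in T, hence also in S4, S5 (every theorem of T is a theorem of S4 and S5).

T, S4, S5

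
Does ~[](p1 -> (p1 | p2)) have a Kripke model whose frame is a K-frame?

Unsatisfiable

1. ~[](p1 -> (p1 | p2)), w0
2. ~(p1 -> (p1 | p2)), w1
3. p1, w1
4. ~(p1 | p2), w1
5. ~p1, w1
6. ~p2, w1
Accessibility: w0Rw1
Branch closes: p1 and ~p1 both at w1.
(One branch shown.) All branches close.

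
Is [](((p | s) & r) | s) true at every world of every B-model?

Tableau for the negation ~[](((p | s) & r) | s):
1. ~[](((p | s) & r) | s), w0
2. ~(((p | s) & r) | s), w1
3. ~((p | s) & r), w1
4. ~s, w1
5. ~r, w1
Accessibility: w0Rw0, w0Rw1, w1Rw0, w1Rw1
The negation has an open branch (countermodel exists).

Invalid (countermodel exists)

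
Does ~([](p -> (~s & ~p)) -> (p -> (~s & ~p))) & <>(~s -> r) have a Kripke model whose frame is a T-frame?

1. ~([](p -> (~s & ~p)) -> (p -> (~s & ~p))) & <>(~s -> r), w0
2. ~([](p -> (~s & ~p)) -> (p -> (~s & ~p))), w0
3. <>(~s -> r), w0
4. [](p -> (~s & ~p)), w0
5. ~(p -> (~s & ~p)), w0
6. p, w0
7. ~(~s & ~p), w0
8. p -> (~s & ~p), w0
9. ~s & ~p, w0
10. ~s, w0
11. ~p, w0
Accessibility: w0Rw0
Branch closes: p and ~p both at w0.
Every branch closes; the branch above is one of them.

Unsatisfiable (every branch closes)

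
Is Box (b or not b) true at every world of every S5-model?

Valid

Tableau for the negation not Box (b or not b):
1. not Box (b or not b), 0
2. not (b or not b), 1
3. not b, 1
4. b, 1
Accessibility: 0R0, 0R1, 1R0, 1R1
Branch closes: b and not b both at 1.
All branches of the negation close; one closing branch shown above.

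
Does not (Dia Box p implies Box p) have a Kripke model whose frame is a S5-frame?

1. not (Dia Box p implies Box p), w0
2. Dia Box p, w0
3. not Box p, w0
4. Box p, w1
5. p, w0
6. p, w1
7. not p, w2
8. p, w2
Accessibility: w0Rw0, w0Rw1, w0Rw2, w1Rw0, w1Rw1, w1Rw2, w2Rw0, w2Rw1, w2Rw2
Branch closes: p and not p both at w2.
Every branch closes; the branch above is one of them.

Unsatisfiable (every branch closes)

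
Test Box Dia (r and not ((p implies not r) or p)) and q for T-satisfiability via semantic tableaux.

Unsatisfiable

1. Box Dia (r and not ((p implies not r) or p)) and q, 0
2. Box Dia (r and not ((p implies not r) or p)), 0   [and-rule on 1]
3. q, 0   [and-rule on 1]
4. Dia (r and not ((p implies not r) or p)), 0   [Box-rule on 2 via 0R0]
5. r and not ((p implies not r) or p), 1   [Dia-rule on 4: fresh world 1, 0R1]
6. r, 1   [and-rule on 5]
7. not ((p implies not r) or p), 1   [and-rule on 5]
8. not (p implies not r), 1   [neg-or-rule on 7]
9. not p, 1   [neg-or-rule on 7]
10. p, 1   [neg-implies-rule on 8]
Accessibility: 0R0, 0R1, 1R1
Branch closes: p and not p both at 1.
All branches of the tableau close; one closing branch shown above.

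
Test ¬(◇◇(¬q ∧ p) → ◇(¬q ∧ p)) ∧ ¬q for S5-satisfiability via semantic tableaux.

1. ¬(◇◇(¬q ∧ p) → ◇(¬q ∧ p)) ∧ ¬q, u
2. ¬(◇◇(¬q ∧ p) → ◇(¬q ∧ p)), u
3. ¬q, u
4. ◇◇(¬q ∧ p), u
5. ¬◇(¬q ∧ p), u
6. ¬(¬q ∧ p), u
7. ¬p, u
8. ◇(¬q ∧ p), v
9. ¬(¬q ∧ p), v
10. ¬p, v
11. ¬q ∧ p, w
12. ¬q, w
13. p, w
14. ¬(¬q ∧ p), w
15. ¬p, w
Accessibility: uRu, uRv, uRw, vRu, vRv, vRw, wRu, wRv, wRw
Branch closes: p and ¬p both at w.
All branches of the tableau close; one closing branch shown above.

Unsatisfiable (every branch closes)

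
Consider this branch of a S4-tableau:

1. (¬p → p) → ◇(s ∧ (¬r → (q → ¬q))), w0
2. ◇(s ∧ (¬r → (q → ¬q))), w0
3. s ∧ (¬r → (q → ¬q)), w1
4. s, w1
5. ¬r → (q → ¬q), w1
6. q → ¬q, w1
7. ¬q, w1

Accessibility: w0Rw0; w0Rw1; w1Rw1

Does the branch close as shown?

No atom appears with both signs at the same world.

No, open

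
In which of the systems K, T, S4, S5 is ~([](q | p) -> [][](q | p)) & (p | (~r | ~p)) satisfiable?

S4-tableau for the formula:
1. ~([](q | p) -> [][](q | p)) & (p | (~r | ~p)), 0
2. ~([](q | p) -> [][](q | p)), 0   [&-rule on 1]
3. p | (~r | ~p), 0   [&-rule on 1]
4. [](q | p), 0   [~->-rule on 2]
5. ~[][](q | p), 0   [~->-rule on 2]
6. q | p, 0   [[]-rule on 4 via 0R0]
7. ~r | ~p, 0   [|-rule on 3 (branches; this branch)]
8. p, 0   [|-rule on 6 (branches; this branch)]
9. ~r, 0   [|-rule on 7 (branches; this branch)]
10. ~[](q | p), 1   [~[]-rule on 5: fresh world 1, 0R1]
11. q | p, 1   [[]-rule on 4 via 0R1]
12. p, 1   [|-rule on 11 (branches; this branch)]
13. ~(q | p), 2   [~[]-rule on 10: fresh world 2, 1R2]
14. ~q, 2   [~|-rule on 13]
15. ~p, 2   [~|-rule on 13]
16. q | p, 2   [[]-rule on 4 via 0R2]
17. p, 2   [|-rule on 16 (branches; this branch)]
Accessibility: 0R0, 0R1, 0R2, 1R1, 1R2, 2R2
Branch closes: p and ~p both at 2.
Every branch closes (one shown): unsatisfiable in S4, hence also in S5 (every S5-frame is an S4-frame).
T-tableau for the formula:
1. ~([](q | p) -> [][](q | p)) & (p | (~r | ~p)), 0
2. ~([](q | p) -> [][](q | p)), 0   [&-rule on 1]
3. p | (~r | ~p), 0   [&-rule on 1]
4. [](q | p), 0   [~->-rule on 2]
5. ~[][](q | p), 0   [~->-rule on 2]
6. q | p, 0   [[]-rule on 4 via 0R0]
7. ~r | ~p, 0   [|-rule on 3 (branches; this branch)]
8. p, 0   [|-rule on 6 (branches; this branch)]
9. ~r, 0   [|-rule on 7 (branches; this branch)]
10. ~[](q | p), 1   [~[]-rule on 5: fresh world 1, 0R1]
11. q | p, 1   [[]-rule on 4 via 0R1]
12. p, 1   [|-rule on 11 (branches; this branch)]
13. ~(q | p), 2   [~[]-rule on 10: fresh world 2, 1R2]
14. ~q, 2   [~|-rule on 13]
15. ~p, 2   [~|-rule on 13]
Accessibility: 0R0, 0R1, 1R1, 1R2, 2R2
Complete open branch: satisfiable in T, hence also in K (this T-model is also a K-model).

K, T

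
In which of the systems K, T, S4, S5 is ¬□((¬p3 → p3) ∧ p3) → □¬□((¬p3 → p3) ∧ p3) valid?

S5-tableau for the negation ¬(¬□((¬p3 → p3) ∧ p3) → □¬□((¬p3 → p3) ∧ p3)):
1. ¬(¬□((¬p3 → p3) ∧ p3) → □¬□((¬p3 → p3) ∧ p3)), u
2. ¬□((¬p3 → p3) ∧ p3), u
3. ¬□¬□((¬p3 → p3) ∧ p3), u
4. ¬((¬p3 → p3) ∧ p3), v
5. ¬(¬p3 → p3), v
6. ¬p3, v
7. □((¬p3 → p3) ∧ p3), w
8. (¬p3 → p3) ∧ p3, u
9. ¬p3 → p3, u
10. p3, u
11. (¬p3 → p3) ∧ p3, v
12. ¬p3 → p3, v
13. p3, v
Accessibility: uRu, uRv, uRw, vRu, vRv, vRw, wRu, wRv, wRw
Branch closes: p3 and ¬p3 both at v.
Every branch closes (one shown): valid in S5.
S4-tableau for the negation ¬(¬□((¬p3 → p3) ∧ p3) → □¬□((¬p3 → p3) ∧ p3)):
1. ¬(¬□((¬p3 → p3) ∧ p3) → □¬□((¬p3 → p3) ∧ p3)), u
2. ¬□((¬p3 → p3) ∧ p3), u
3. ¬□¬□((¬p3 → p3) ∧ p3), u
4. ¬((¬p3 → p3) ∧ p3), v
5. ¬p3, v
6. □((¬p3 → p3) ∧ p3), w
7. (¬p3 → p3) ∧ p3, w
8. ¬p3 → p3, w
9. p3, w
Accessibility: uRu, uRv, uRw, vRv, wRw
Complete open branch: countermodel on an S4-frame, so not valid in S4, nor in K, T (the same frame is also a K-frame and a T-frame).

S5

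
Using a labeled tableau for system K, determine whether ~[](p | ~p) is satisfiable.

No, unsatisfiable

1. ~[](p | ~p), u
2. ~(p | ~p), v
3. ~p, v
4. p, v
Accessibility: uRv
Branch closes: p and ~p both at v.
Every branch closes; the branch above is one of them.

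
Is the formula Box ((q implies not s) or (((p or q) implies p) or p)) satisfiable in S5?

1. Box ((q implies not s) or (((p or q) implies p) or p)), u
2. (q implies not s) or (((p or q) implies p) or p), u
3. ((p or q) implies p) or p, u
4. p, u
Accessibility: uRu

Satisfiable (open branch found)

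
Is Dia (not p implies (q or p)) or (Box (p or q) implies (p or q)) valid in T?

Tableau for the negation not (Dia (not p implies (q or p)) or (Box (p or q) implies (p or q))):
1. not (Dia (not p implies (q or p)) or (Box (p or q) implies (p or q))), 0
2. not Dia (not p implies (q or p)), 0
3. not (Box (p or q) implies (p or q)), 0
4. Box (p or q), 0
5. not (p or q), 0
6. not p, 0
7. not q, 0
8. not (not p implies (q or p)), 0
9. not (q or p), 0
10. p or q, 0
11. q, 0
Accessibility: 0R0
Branch closes: q and not q both at 0.
All branches of the negation close; one closing branch shown above.

Valid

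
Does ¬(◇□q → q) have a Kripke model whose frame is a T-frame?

Satisfiable

1. ¬(◇□q → q), w0
2. ◇□q, w0
3. ¬q, w0
4. □q, w1
5. q, w1
Accessibility: w0Rw0, w0Rw1, w1Rw1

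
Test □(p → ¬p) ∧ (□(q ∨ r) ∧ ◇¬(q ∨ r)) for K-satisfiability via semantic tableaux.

1. □(p → ¬p) ∧ (□(q ∨ r) ∧ ◇¬(q ∨ r)), 0
2. □(p → ¬p), 0
3. □(q ∨ r) ∧ ◇¬(q ∨ r), 0
4. □(q ∨ r), 0
5. ◇¬(q ∨ r), 0
6. ¬(q ∨ r), 1
7. ¬q, 1
8. ¬r, 1
9. p → ¬p, 1
10. q ∨ r, 1
11. ¬p, 1
12. r, 1
Accessibility: 0R1
Branch closes: r and ¬r both at 1.
All branches of the tableau close; one closing branch shown above.

No, unsatisfiable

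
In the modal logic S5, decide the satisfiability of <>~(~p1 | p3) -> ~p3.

Satisfiable (open branch found)

1. <>~(~p1 | p3) -> ~p3, w0
2. ~p3, w0
Accessibility: w0Rw0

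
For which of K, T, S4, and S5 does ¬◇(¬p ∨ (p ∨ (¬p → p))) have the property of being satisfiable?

T-tableau for the formula:
1. ¬◇(¬p ∨ (p ∨ (¬p → p))), u
2. ¬(¬p ∨ (p ∨ (¬p → p))), u
3. p, u
4. ¬(p ∨ (¬p → p)), u
5. ¬p, u
6. ¬(¬p → p), u
Accessibility: uRu
Branch closes: p and ¬p both at u.
Every branch closes (one shown): unsatisfiable in T, hence also in S4, S5 (every S4/S5-frame is a T-frame).
K-tableau for the formula:
1. ¬◇(¬p ∨ (p ∨ (¬p → p))), u
Complete open branch: satisfiable in K.

K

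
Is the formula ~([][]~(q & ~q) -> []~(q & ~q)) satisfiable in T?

1. ~([][]~(q & ~q) -> []~(q & ~q)), w0
2. [][]~(q & ~q), w0
3. ~[]~(q & ~q), w0
4. []~(q & ~q), w0
5. ~(q & ~q), w0
6. q, w0
7. q & ~q, w1
8. q, w1
9. ~q, w1
Accessibility: w0Rw0, w0Rw1, w1Rw1
Branch closes: q and ~q both at w1.
All branches of the tableau close; one closing branch shown above.

Unsatisfiable (every branch closes)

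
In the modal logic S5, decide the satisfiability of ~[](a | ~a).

Unsatisfiable (every branch closes)

1. ~[](a | ~a), w0
2. ~(a | ~a), w1   [~[]-rule on 1: fresh world w1, w0Rw1]
3. ~a, w1   [~|-rule on 2]
4. a, w1   [~|-rule on 2]
Accessibility: w0Rw0, w0Rw1, w1Rw0, w1Rw1
Branch closes: a and ~a both at w1.
(One branch shown.) All branches close.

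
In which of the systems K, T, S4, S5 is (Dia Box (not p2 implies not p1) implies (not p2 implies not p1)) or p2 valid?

S4-tableau for the negation not ((Dia Box (not p2 implies not p1) implies (not p2 implies not p1)) or p2):
1. not ((Dia Box (not p2 implies not p1) implies (not p2 implies not p1)) or p2), w0
2. not (Dia Box (not p2 implies not p1) implies (not p2 implies not p1)), w0
3. not p2, w0
4. Dia Box (not p2 implies not p1), w0
5. not (not p2 implies not p1), w0
6. p1, w0
7. Box (not p2 implies not p1), w1
8. not p2 implies not p1, w1
9. not p1, w1
Accessibility: w0Rw0, w0Rw1, w1Rw1
Complete open branch: countermodel on an S4-frame, so not valid in S4, nor in K, T (the same frame is also a K-frame and a T-frame).
S5-tableau for the negation not ((Dia Box (not p2 implies not p1) implies (not p2 implies not p1)) or p2):
1. not ((Dia Box (not p2 implies not p1) implies (not p2 implies not p1)) or p2), w0
2. not (Dia Box (not p2 implies not p1) implies (not p2 implies not p1)), w0
3. not p2, w0
4. Dia Box (not p2 implies not p1), w0
5. not (not p2 implies not p1), w0
6. p1, w0
7. Box (not p2 implies not p1), w1
8. not p2 implies not p1, w0
9. not p2 implies not p1, w1
10. not p1, w0
Accessibility: w0Rw0, w0Rw1, w1Rw0, w1Rw1
Branch closes: p1 and not p1 both at w0.
Every branch closes (one shown): valid in S5.

S5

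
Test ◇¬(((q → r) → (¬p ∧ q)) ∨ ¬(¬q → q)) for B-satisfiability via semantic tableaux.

1. ◇¬(((q → r) → (¬p ∧ q)) ∨ ¬(¬q → q)), u
2. ¬(((q → r) → (¬p ∧ q)) ∨ ¬(¬q → q)), v
3. ¬((q → r) → (¬p ∧ q)), v
4. ¬q → q, v
5. q → r, v
6. ¬(¬p ∧ q), v
7. q, v
8. r, v
9. p, v
Accessibility: uRu, uRv, vRu, vRv

Satisfiable (open branch found)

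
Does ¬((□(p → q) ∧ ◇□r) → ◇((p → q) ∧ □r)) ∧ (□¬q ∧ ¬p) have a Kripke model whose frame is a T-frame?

1. ¬((□(p → q) ∧ ◇□r) → ◇((p → q) ∧ □r)) ∧ (□¬q ∧ ¬p), u
2. ¬((□(p → q) ∧ ◇□r) → ◇((p → q) ∧ □r)), u
3. □¬q ∧ ¬p, u
4. □(p → q) ∧ ◇□r, u
5. ¬◇((p → q) ∧ □r), u
6. □¬q, u
7. ¬p, u
8. □(p → q), u
9. ◇□r, u
10. ¬((p → q) ∧ □r), u
11. ¬q, u
12. p → q, u
13. ¬□r, u
14. □r, v
15. ¬((p → q) ∧ □r), v
16. ¬q, v
17. p → q, v
18. r, v
19. ¬□r, v
20. ¬p, v
21. ¬r, w
22. ¬((p → q) ∧ □r), w
23. ¬q, w
24. p → q, w
25. ¬□r, w
26. ¬p, w
27. ¬r, x
28. r, x
Accessibility: uRu, uRv, uRw, vRv, vRx, wRw, xRx
Branch closes: r and ¬r both at x.
(One branch shown.) All branches close.

Unsatisfiable (every branch closes)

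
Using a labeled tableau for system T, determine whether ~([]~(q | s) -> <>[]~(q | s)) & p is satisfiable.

No, unsatisfiable

1. ~([]~(q | s) -> <>[]~(q | s)) & p, 0
2. ~([]~(q | s) -> <>[]~(q | s)), 0   [&-rule on 1]
3. p, 0   [&-rule on 1]
4. []~(q | s), 0   [~->-rule on 2]
5. ~<>[]~(q | s), 0   [~->-rule on 2]
6. ~(q | s), 0   [[]-rule on 4 via 0R0]
7. ~q, 0   [~|-rule on 6]
8. ~s, 0   [~|-rule on 6]
9. ~[]~(q | s), 0   [~<>-rule on 5 via 0R0]
10. q | s, 1   [~[]-rule on 9: fresh world 1, 0R1]
11. ~(q | s), 1   [[]-rule on 4 via 0R1]
12. ~q, 1   [~|-rule on 11]
13. ~s, 1   [~|-rule on 11]
14. ~[]~(q | s), 1   [~<>-rule on 5 via 0R1]
15. s, 1   [|-rule on 10 (branches; this branch)]
Accessibility: 0R0, 0R1, 1R1
Branch closes: s and ~s both at 1.
(One branch shown.) All branches close.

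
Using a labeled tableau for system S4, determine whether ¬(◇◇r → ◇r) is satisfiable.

Unsatisfiable (every branch closes)

1. ¬(◇◇r → ◇r), w0
2. ◇◇r, w0
3. ¬◇r, w0
4. ¬r, w0
5. ◇r, w1
6. ¬r, w1
7. r, w2
8. ¬r, w2
Accessibility: w0Rw0, w0Rw1, w0Rw2, w1Rw1, w1Rw2, w2Rw2
Branch closes: r and ¬r both at w2.
Every branch closes; the branch above is one of them.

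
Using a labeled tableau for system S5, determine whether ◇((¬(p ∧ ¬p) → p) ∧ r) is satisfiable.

Satisfiable

1. ◇((¬(p ∧ ¬p) → p) ∧ r), 0
2. (¬(p ∧ ¬p) → p) ∧ r, 1
3. ¬(p ∧ ¬p) → p, 1
4. r, 1
5. p, 1
Accessibility: 0R0, 0R1, 1R0, 1R1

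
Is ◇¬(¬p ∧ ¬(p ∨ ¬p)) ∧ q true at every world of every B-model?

Tableau for the negation ¬(◇¬(¬p ∧ ¬(p ∨ ¬p)) ∧ q):
1. ¬(◇¬(¬p ∧ ¬(p ∨ ¬p)) ∧ q), u
2. ¬q, u
Accessibility: uRu
The negation has an open branch (countermodel exists).

Not valid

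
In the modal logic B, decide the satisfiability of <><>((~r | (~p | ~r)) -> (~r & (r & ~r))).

1. <><>((~r | (~p | ~r)) -> (~r & (r & ~r))), w0
2. <>((~r | (~p | ~r)) -> (~r & (r & ~r))), w1
3. (~r | (~p | ~r)) -> (~r & (r & ~r)), w2
4. ~(~r | (~p | ~r)), w2
5. r, w2
6. ~(~p | ~r), w2
7. p, w2
Accessibility: w0Rw0, w0Rw1, w1Rw0, w1Rw1, w1Rw2, w2Rw1, w2Rw2

Satisfiable (open branch found)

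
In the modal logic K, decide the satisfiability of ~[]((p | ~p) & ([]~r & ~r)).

Satisfiable (open branch found)

1. ~[]((p | ~p) & ([]~r & ~r)), w0
2. ~((p | ~p) & ([]~r & ~r)), w1
3. ~([]~r & ~r), w1
4. r, w1
Accessibility: w0Rw1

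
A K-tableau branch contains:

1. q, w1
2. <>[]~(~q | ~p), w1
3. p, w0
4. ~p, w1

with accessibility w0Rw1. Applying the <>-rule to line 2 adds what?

a fresh world w2 with w1Rw2, and []~(~q | ~p) at w2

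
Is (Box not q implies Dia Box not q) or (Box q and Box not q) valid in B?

Tableau for the negation not ((Box not q implies Dia Box not q) or (Box q and Box not q)):
1. not ((Box not q implies Dia Box not q) or (Box q and Box not q)), u
2. not (Box not q implies Dia Box not q), u   [neg-or-rule on 1]
3. not (Box q and Box not q), u   [neg-or-rule on 1]
4. Box not q, u   [neg-implies-rule on 2]
5. not Dia Box not q, u   [neg-implies-rule on 2]
6. not q, u   [Box-rule on 4 via uRu]
7. not Box not q, u   [neg-Dia-rule on 5 via uRu]
8. q, v   [neg-Box-rule on 7: fresh world v, uRv]
9. not q, v   [Box-rule on 4 via uRv]
Accessibility: uRu, uRv, vRu, vRv
Branch closes: q and not q both at v.
All branches of the negation close; one closing branch shown above.

Yes, valid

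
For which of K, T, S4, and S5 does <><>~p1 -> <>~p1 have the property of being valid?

T-tableau for the negation ~(<><>~p1 -> <>~p1):
1. ~(<><>~p1 -> <>~p1), u
2. <><>~p1, u
3. ~<>~p1, u
4. p1, u
5. <>~p1, v
6. p1, v
7. ~p1, w
Accessibility: uRu, uRv, vRv, vRw, wRw
Complete open branch: countermodel on a T-frame, so not valid in T, nor in K (the same frame is also a K-frame).
S4-tableau for the negation ~(<><>~p1 -> <>~p1):
1. ~(<><>~p1 -> <>~p1), u
2. <><>~p1, u
3. ~<>~p1, u
4. p1, u
5. <>~p1, v
6. p1, v
7. ~p1, w
8. p1, w
Accessibility: uRu, uRv, uRw, vRv, vRw, wRw
Branch closes: p1 and ~p1 both at w.
Every branch closes (one shown): valid in S4, hence also in S5 (every theorem of S4 is a theorem of S5).

S4, S5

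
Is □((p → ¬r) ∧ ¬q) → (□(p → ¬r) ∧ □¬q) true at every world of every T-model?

Yes, valid

Tableau for the negation ¬(□((p → ¬r) ∧ ¬q) → (□(p → ¬r) ∧ □¬q)):
1. ¬(□((p → ¬r) ∧ ¬q) → (□(p → ¬r) ∧ □¬q)), 0
2. □((p → ¬r) ∧ ¬q), 0   [¬→-rule on 1]
3. ¬(□(p → ¬r) ∧ □¬q), 0   [¬→-rule on 1]
4. (p → ¬r) ∧ ¬q, 0   [□-rule on 2 via 0R0]
5. p → ¬r, 0   [∧-rule on 4]
6. ¬q, 0   [∧-rule on 4]
7. ¬□(p → ¬r), 0   [¬∧-rule on 3 (branches; this branch)]
8. ¬r, 0   [→-rule on 5 (branches; this branch)]
9. ¬(p → ¬r), 1   [¬□-rule on 7: fresh world 1, 0R1]
10. p, 1   [¬→-rule on 9]
11. r, 1   [¬→-rule on 9]
12. (p → ¬r) ∧ ¬q, 1   [□-rule on 2 via 0R1]
13. p → ¬r, 1   [∧-rule on 12]
14. ¬q, 1   [∧-rule on 12]
15. ¬r, 1   [→-rule on 13 (branches; this branch)]
Accessibility: 0R0, 0R1, 1R1
Branch closes: r and ¬r both at 1.
All branches of the negation close; one closing branch shown above.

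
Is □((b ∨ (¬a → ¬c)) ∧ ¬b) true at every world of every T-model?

No, not valid

Tableau for the negation ¬□((b ∨ (¬a → ¬c)) ∧ ¬b):
1. ¬□((b ∨ (¬a → ¬c)) ∧ ¬b), 0
2. ¬((b ∨ (¬a → ¬c)) ∧ ¬b), 1   [¬□-rule on 1: fresh world 1, 0R1]
3. b, 1   [¬∧-rule on 2 (branches; this branch)]
Accessibility: 0R0, 0R1, 1R1
The negation has an open branch (countermodel exists).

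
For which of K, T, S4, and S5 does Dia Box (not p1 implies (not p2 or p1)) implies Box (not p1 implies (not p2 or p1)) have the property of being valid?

S5

S5-tableau for the negation not (Dia Box (not p1 implies (not p2 or p1)) implies Box (not p1 implies (not p2 or p1))):
1. not (Dia Box (not p1 implies (not p2 or p1)) implies Box (not p1 implies (not p2 or p1))), u
2. Dia Box (not p1 implies (not p2 or p1)), u   [neg-implies-rule on 1]
3. not Box (not p1 implies (not p2 or p1)), u   [neg-implies-rule on 1]
4. Box (not p1 implies (not p2 or p1)), v   [Dia-rule on 2: fresh world v, uRv]
5. not p1 implies (not p2 or p1), u   [Box-rule on 4 via vRu]
6. not p1 implies (not p2 or p1), v   [Box-rule on 4 via vRv]
7. not p2 or p1, u   [implies-rule on 5 (branches; this branch)]
8. not p2 or p1, v   [implies-rule on 6 (branches; this branch)]
9. p1, u   [or-rule on 7 (branches; this branch)]
10. p1, v   [or-rule on 8 (branches; this branch)]
11. not (not p1 implies (not p2 or p1)), w   [neg-Box-rule on 3: fresh world w, uRw]
12. not p1, w   [neg-implies-rule on 11]
13. not (not p2 or p1), w   [neg-implies-rule on 11]
14. p2, w   [neg-or-rule on 13]
15. not p1 implies (not p2 or p1), w   [Box-rule on 4 via vRw]
16. not p2 or p1, w   [implies-rule on 15 (branches; this branch)]
17. p1, w   [or-rule on 16 (branches; this branch)]
Accessibility: uRu, uRv, uRw, vRu, vRv, vRw, wRu, wRv, wRw
Branch closes: p1 and not p1 both at w.
Every branch closes (one shown): valid in S5.
S4-tableau for the negation not (Dia Box (not p1 implies (not p2 or p1)) implies Box (not p1 implies (not p2 or p1))):
1. not (Dia Box (not p1 implies (not p2 or p1)) implies Box (not p1 implies (not p2 or p1))), u
2. Dia Box (not p1 implies (not p2 or p1)), u   [neg-implies-rule on 1]
3. not Box (not p1 implies (not p2 or p1)), u   [neg-implies-rule on 1]
4. Box (not p1 implies (not p2 or p1)), v   [Dia-rule on 2: fresh world v, uRv]
5. not p1 implies (not p2 or p1), v   [Box-rule on 4 via vRv]
6. not p2 or p1, v   [implies-rule on 5 (branches; this branch)]
7. p1, v   [or-rule on 6 (branches; this branch)]
8. not (not p1 implies (not p2 or p1)), w   [neg-Box-rule on 3: fresh world w, uRw]
9. not p1, w   [neg-implies-rule on 8]
10. not (not p2 or p1), w   [neg-implies-rule on 8]
11. p2, w   [neg-or-rule on 10]
Accessibility: uRu, uRv, uRw, vRv, wRw
Complete open branch: countermodel on an S4-frame, so not valid in S4, nor in K, T (the same frame is also a K-frame and a T-frame).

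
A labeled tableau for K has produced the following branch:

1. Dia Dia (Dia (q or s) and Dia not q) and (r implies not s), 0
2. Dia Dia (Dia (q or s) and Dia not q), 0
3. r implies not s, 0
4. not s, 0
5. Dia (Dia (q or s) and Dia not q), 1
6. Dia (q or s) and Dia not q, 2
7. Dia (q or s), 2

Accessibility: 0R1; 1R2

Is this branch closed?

There is no literal clash: for every atom and world, at most one sign appears.

No, open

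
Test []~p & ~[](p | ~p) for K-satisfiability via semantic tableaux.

Unsatisfiable (every branch closes)

1. []~p & ~[](p | ~p), u
2. []~p, u   [&-rule on 1]
3. ~[](p | ~p), u   [&-rule on 1]
4. ~(p | ~p), v   [~[]-rule on 3: fresh world v, uRv]
5. ~p, v   [~|-rule on 4]
6. p, v   [~|-rule on 4]
Accessibility: uRv
Branch closes: p and ~p both at v.
All branches of the tableau close; one closing branch shown above.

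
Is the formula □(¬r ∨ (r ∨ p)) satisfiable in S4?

Satisfiable (open branch found)

1. □(¬r ∨ (r ∨ p)), w0
2. ¬r ∨ (r ∨ p), w0
3. r ∨ p, w0
4. p, w0
Accessibility: w0Rw0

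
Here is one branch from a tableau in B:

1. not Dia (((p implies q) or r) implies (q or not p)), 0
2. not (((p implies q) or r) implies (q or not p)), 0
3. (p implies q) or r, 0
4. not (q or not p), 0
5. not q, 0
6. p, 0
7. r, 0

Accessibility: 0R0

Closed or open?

Not closed

No world carries both an atom and its negation.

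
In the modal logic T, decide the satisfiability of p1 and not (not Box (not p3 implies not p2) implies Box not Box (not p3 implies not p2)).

Satisfiable (open branch found)

1. p1 and not (not Box (not p3 implies not p2) implies Box not Box (not p3 implies not p2)), u
2. p1, u   [and-rule on 1]
3. not (not Box (not p3 implies not p2) implies Box not Box (not p3 implies not p2)), u   [and-rule on 1]
4. not Box (not p3 implies not p2), u   [neg-implies-rule on 3]
5. not Box not Box (not p3 implies not p2), u   [neg-implies-rule on 3]
6. not (not p3 implies not p2), v   [neg-Box-rule on 4: fresh world v, uRv]
7. not p3, v   [neg-implies-rule on 6]
8. p2, v   [neg-implies-rule on 6]
9. Box (not p3 implies not p2), w   [neg-Box-rule on 5: fresh world w, uRw]
10. not p3 implies not p2, w   [Box-rule on 9 via wRw]
11. not p2, w   [implies-rule on 10 (branches; this branch)]
Accessibility: uRu, uRv, uRw, vRv, wRw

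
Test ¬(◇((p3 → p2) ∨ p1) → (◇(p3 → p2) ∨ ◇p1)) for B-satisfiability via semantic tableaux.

1. ¬(◇((p3 → p2) ∨ p1) → (◇(p3 → p2) ∨ ◇p1)), w0
2. ◇((p3 → p2) ∨ p1), w0
3. ¬(◇(p3 → p2) ∨ ◇p1), w0
4. ¬◇(p3 → p2), w0
5. ¬◇p1, w0
6. ¬(p3 → p2), w0
7. p3, w0
8. ¬p2, w0
9. ¬p1, w0
10. (p3 → p2) ∨ p1, w1
11. ¬(p3 → p2), w1
12. p3, w1
13. ¬p2, w1
14. ¬p1, w1
15. p3 → p2, w1
16. p2, w1
Accessibility: w0Rw0, w0Rw1, w1Rw0, w1Rw1
Branch closes: p2 and ¬p2 both at w1.
(One branch shown.) All branches close.

Unsatisfiable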